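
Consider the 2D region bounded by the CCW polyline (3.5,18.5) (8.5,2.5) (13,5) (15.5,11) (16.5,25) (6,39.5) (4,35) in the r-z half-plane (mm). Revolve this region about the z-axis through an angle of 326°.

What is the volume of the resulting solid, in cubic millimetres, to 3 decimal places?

Volume = 17389.251 mm³

Profile (r,z), 7 vertices: (3.5,18.5) (8.5,2.5) (13,5) (15.5,11) (16.5,25) (6,39.5) (4,35)
edge 0: (3.5,18.5)→(8.5,2.5)  cross = 3.5·2.5 − 8.5·18.5 = -148.5000; (r_i+r_j)·cross = 12·-148.5000 = -1782.0000
edge 1: (8.5,2.5)→(13,5)  cross = 8.5·5 − 13·2.5 = 10.0000; (r_i+r_j)·cross = 21.5·10.0000 = 215.0000
edge 2: (13,5)→(15.5,11)  cross = 13·11 − 15.5·5 = 65.5000; (r_i+r_j)·cross = 28.5·65.5000 = 1866.7500
edge 3: (15.5,11)→(16.5,25)  cross = 15.5·25 − 16.5·11 = 206.0000; (r_i+r_j)·cross = 32·206.0000 = 6592.0000
edge 4: (16.5,25)→(6,39.5)  cross = 16.5·39.5 − 6·25 = 501.7500; (r_i+r_j)·cross = 22.5·501.7500 = 11289.3750
edge 5: (6,39.5)→(4,35)  cross = 6·35 − 4·39.5 = 52.0000; (r_i+r_j)·cross = 10·52.0000 = 520.0000
edge 6: (4,35)→(3.5,18.5)  cross = 4·18.5 − 3.5·35 = -48.5000; (r_i+r_j)·cross = 7.5·-48.5000 = -363.7500
Σcross = 638.2500 → A = |Σcross|/2 = 319.1250 mm²
Σ(r_i+r_j)·cross = 18337.3750 → first moment M = |Σ|/6 = 3056.2292
R_c = M/A = 3056.2292/319.1250 = 9.5769 mm
θ = 326° = 5.689773 rad
V = θ·R_c·A = 5.689773·9.5769·319.1250 = 17389.251 mm³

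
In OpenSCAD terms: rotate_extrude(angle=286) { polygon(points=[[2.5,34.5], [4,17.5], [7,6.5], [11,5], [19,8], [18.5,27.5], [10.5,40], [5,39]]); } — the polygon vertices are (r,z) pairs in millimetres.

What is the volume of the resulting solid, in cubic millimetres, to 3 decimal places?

Profile (r,z), 8 vertices: (2.5,34.5) (4,17.5) (7,6.5) (11,5) (19,8) (18.5,27.5) (10.5,40) (5,39)
edge 0: (2.5,34.5)→(4,17.5)  cross = 2.5·17.5 − 4·34.5 = -94.2500; (r_i+r_j)·cross = 6.5·-94.2500 = -612.6250
edge 1: (4,17.5)→(7,6.5)  cross = 4·6.5 − 7·17.5 = -96.5000; (r_i+r_j)·cross = 11·-96.5000 = -1061.5000
edge 2: (7,6.5)→(11,5)  cross = 7·5 − 11·6.5 = -36.5000; (r_i+r_j)·cross = 18·-36.5000 = -657.0000
edge 3: (11,5)→(19,8)  cross = 11·8 − 19·5 = -7.0000; (r_i+r_j)·cross = 30·-7.0000 = -210.0000
edge 4: (19,8)→(18.5,27.5)  cross = 19·27.5 − 18.5·8 = 374.5000; (r_i+r_j)·cross = 37.5·374.5000 = 14043.7500
edge 5: (18.5,27.5)→(10.5,40)  cross = 18.5·40 − 10.5·27.5 = 451.2500; (r_i+r_j)·cross = 29·451.2500 = 13086.2500
edge 6: (10.5,40)→(5,39)  cross = 10.5·39 − 5·40 = 209.5000; (r_i+r_j)·cross = 15.5·209.5000 = 3247.2500
edge 7: (5,39)→(2.5,34.5)  cross = 5·34.5 − 2.5·39 = 75.0000; (r_i+r_j)·cross = 7.5·75.0000 = 562.5000
Σcross = 876.0000 → A = |Σcross|/2 = 438.0000 mm²
Σ(r_i+r_j)·cross = 28398.6250 → first moment M = |Σ|/6 = 4733.1042
R_c = M/A = 4733.1042/438.0000 = 10.8062 mm
θ = 286° = 4.991642 rad
V = θ·R_c·A = 4.991642·10.8062·438.0000 = 23625.960 mm³

Volume = 23625.960 mm³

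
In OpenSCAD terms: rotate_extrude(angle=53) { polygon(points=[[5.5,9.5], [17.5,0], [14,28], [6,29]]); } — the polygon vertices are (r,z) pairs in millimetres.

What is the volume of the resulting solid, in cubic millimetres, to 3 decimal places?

Volume = 2342.239 mm³

Profile (r,z), 4 vertices: (5.5,9.5) (17.5,0) (14,28) (6,29)
edge 0: (5.5,9.5)→(17.5,0)  cross = 5.5·0 − 17.5·9.5 = -166.2500; (r_i+r_j)·cross = 23·-166.2500 = -3823.7500
edge 1: (17.5,0)→(14,28)  cross = 17.5·28 − 14·0 = 490.0000; (r_i+r_j)·cross = 31.5·490.0000 = 15435.0000
edge 2: (14,28)→(6,29)  cross = 14·29 − 6·28 = 238.0000; (r_i+r_j)·cross = 20·238.0000 = 4760.0000
edge 3: (6,29)→(5.5,9.5)  cross = 6·9.5 − 5.5·29 = -102.5000; (r_i+r_j)·cross = 11.5·-102.5000 = -1178.7500
Σcross = 459.2500 → A = |Σcross|/2 = 229.6250 mm²
Σ(r_i+r_j)·cross = 15192.5000 → first moment M = |Σ|/6 = 2532.0833
R_c = M/A = 2532.0833/229.6250 = 11.0270 mm
θ = 53° = 0.925025 rad
V = θ·R_c·A = 0.925025·11.0270·229.6250 = 2342.239 mm³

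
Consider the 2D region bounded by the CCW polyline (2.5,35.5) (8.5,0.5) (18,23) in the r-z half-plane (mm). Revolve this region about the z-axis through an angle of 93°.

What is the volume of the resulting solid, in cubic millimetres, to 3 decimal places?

Profile (r,z), 3 vertices: (2.5,35.5) (8.5,0.5) (18,23)
edge 0: (2.5,35.5)→(8.5,0.5)  cross = 2.5·0.5 − 8.5·35.5 = -300.5000; (r_i+r_j)·cross = 11·-300.5000 = -3305.5000
edge 1: (8.5,0.5)→(18,23)  cross = 8.5·23 − 18·0.5 = 186.5000; (r_i+r_j)·cross = 26.5·186.5000 = 4942.2500
edge 2: (18,23)→(2.5,35.5)  cross = 18·35.5 − 2.5·23 = 581.5000; (r_i+r_j)·cross = 20.5·581.5000 = 11920.7500
Σcross = 467.5000 → A = |Σcross|/2 = 233.7500 mm²
Σ(r_i+r_j)·cross = 13557.5000 → first moment M = |Σ|/6 = 2259.5833
R_c = M/A = 2259.5833/233.7500 = 9.6667 mm
θ = 93° = 1.623156 rad
V = θ·R_c·A = 1.623156·9.6667·233.7500 = 3667.657 mm³

Volume = 3667.657 mm³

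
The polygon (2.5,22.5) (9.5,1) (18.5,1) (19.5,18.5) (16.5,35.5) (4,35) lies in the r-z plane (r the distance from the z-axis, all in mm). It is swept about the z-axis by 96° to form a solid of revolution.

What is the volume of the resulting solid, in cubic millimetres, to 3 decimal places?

Volume = 9034.802 mm³

Profile (r,z), 6 vertices: (2.5,22.5) (9.5,1) (18.5,1) (19.5,18.5) (16.5,35.5) (4,35)
edge 0: (2.5,22.5)→(9.5,1)  cross = 2.5·1 − 9.5·22.5 = -211.2500; (r_i+r_j)·cross = 12·-211.2500 = -2535.0000
edge 1: (9.5,1)→(18.5,1)  cross = 9.5·1 − 18.5·1 = -9.0000; (r_i+r_j)·cross = 28·-9.0000 = -252.0000
edge 2: (18.5,1)→(19.5,18.5)  cross = 18.5·18.5 − 19.5·1 = 322.7500; (r_i+r_j)·cross = 38·322.7500 = 12264.5000
edge 3: (19.5,18.5)→(16.5,35.5)  cross = 19.5·35.5 − 16.5·18.5 = 387.0000; (r_i+r_j)·cross = 36·387.0000 = 13932.0000
edge 4: (16.5,35.5)→(4,35)  cross = 16.5·35 − 4·35.5 = 435.5000; (r_i+r_j)·cross = 20.5·435.5000 = 8927.7500
edge 5: (4,35)→(2.5,22.5)  cross = 4·22.5 − 2.5·35 = 2.5000; (r_i+r_j)·cross = 6.5·2.5000 = 16.2500
Σcross = 927.5000 → A = |Σcross|/2 = 463.7500 mm²
Σ(r_i+r_j)·cross = 32353.5000 → first moment M = |Σ|/6 = 5392.2500
R_c = M/A = 5392.2500/463.7500 = 11.6275 mm
θ = 96° = 1.675516 rad
V = θ·R_c·A = 1.675516·11.6275·463.7500 = 9034.802 mm³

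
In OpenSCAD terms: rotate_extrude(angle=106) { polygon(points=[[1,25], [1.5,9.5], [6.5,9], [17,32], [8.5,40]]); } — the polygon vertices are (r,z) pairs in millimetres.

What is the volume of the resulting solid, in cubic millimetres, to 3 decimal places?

Profile (r,z), 5 vertices: (1,25) (1.5,9.5) (6.5,9) (17,32) (8.5,40)
edge 0: (1,25)→(1.5,9.5)  cross = 1·9.5 − 1.5·25 = -28.0000; (r_i+r_j)·cross = 2.5·-28.0000 = -70.0000
edge 1: (1.5,9.5)→(6.5,9)  cross = 1.5·9 − 6.5·9.5 = -48.2500; (r_i+r_j)·cross = 8·-48.2500 = -386.0000
edge 2: (6.5,9)→(17,32)  cross = 6.5·32 − 17·9 = 55.0000; (r_i+r_j)·cross = 23.5·55.0000 = 1292.5000
edge 3: (17,32)→(8.5,40)  cross = 17·40 − 8.5·32 = 408.0000; (r_i+r_j)·cross = 25.5·408.0000 = 10404.0000
edge 4: (8.5,40)→(1,25)  cross = 8.5·25 − 1·40 = 172.5000; (r_i+r_j)·cross = 9.5·172.5000 = 1638.7500
Σcross = 559.2500 → A = |Σcross|/2 = 279.6250 mm²
Σ(r_i+r_j)·cross = 12879.2500 → first moment M = |Σ|/6 = 2146.5417
R_c = M/A = 2146.5417/279.6250 = 7.6765 mm
θ = 106° = 1.850049 rad
V = θ·R_c·A = 1.850049·7.6765·279.6250 = 3971.207 mm³

Volume = 3971.207 mm³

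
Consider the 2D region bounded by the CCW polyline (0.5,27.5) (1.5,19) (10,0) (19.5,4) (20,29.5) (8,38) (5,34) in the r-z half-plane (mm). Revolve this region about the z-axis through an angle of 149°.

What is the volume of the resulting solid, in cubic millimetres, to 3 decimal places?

Volume = 15124.148 mm³

Profile (r,z), 7 vertices: (0.5,27.5) (1.5,19) (10,0) (19.5,4) (20,29.5) (8,38) (5,34)
edge 0: (0.5,27.5)→(1.5,19)  cross = 0.5·19 − 1.5·27.5 = -31.7500; (r_i+r_j)·cross = 2·-31.7500 = -63.5000
edge 1: (1.5,19)→(10,0)  cross = 1.5·0 − 10·19 = -190.0000; (r_i+r_j)·cross = 11.5·-190.0000 = -2185.0000
edge 2: (10,0)→(19.5,4)  cross = 10·4 − 19.5·0 = 40.0000; (r_i+r_j)·cross = 29.5·40.0000 = 1180.0000
edge 3: (19.5,4)→(20,29.5)  cross = 19.5·29.5 − 20·4 = 495.2500; (r_i+r_j)·cross = 39.5·495.2500 = 19562.3750
edge 4: (20,29.5)→(8,38)  cross = 20·38 − 8·29.5 = 524.0000; (r_i+r_j)·cross = 28·524.0000 = 14672.0000
edge 5: (8,38)→(5,34)  cross = 8·34 − 5·38 = 82.0000; (r_i+r_j)·cross = 13·82.0000 = 1066.0000
edge 6: (5,34)→(0.5,27.5)  cross = 5·27.5 − 0.5·34 = 120.5000; (r_i+r_j)·cross = 5.5·120.5000 = 662.7500
Σcross = 1040.0000 → A = |Σcross|/2 = 520.0000 mm²
Σ(r_i+r_j)·cross = 34894.6250 → first moment M = |Σ|/6 = 5815.7708
R_c = M/A = 5815.7708/520.0000 = 11.1842 mm
θ = 149° = 2.600541 rad
V = θ·R_c·A = 2.600541·11.1842·520.0000 = 15124.148 mm³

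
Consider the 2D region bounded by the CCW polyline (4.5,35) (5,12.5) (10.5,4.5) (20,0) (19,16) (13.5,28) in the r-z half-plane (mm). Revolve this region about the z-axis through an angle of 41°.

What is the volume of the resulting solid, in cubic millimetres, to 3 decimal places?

Volume = 2794.151 mm³

Profile (r,z), 6 vertices: (4.5,35) (5,12.5) (10.5,4.5) (20,0) (19,16) (13.5,28)
edge 0: (4.5,35)→(5,12.5)  cross = 4.5·12.5 − 5·35 = -118.7500; (r_i+r_j)·cross = 9.5·-118.7500 = -1128.1250
edge 1: (5,12.5)→(10.5,4.5)  cross = 5·4.5 − 10.5·12.5 = -108.7500; (r_i+r_j)·cross = 15.5·-108.7500 = -1685.6250
edge 2: (10.5,4.5)→(20,0)  cross = 10.5·0 − 20·4.5 = -90.0000; (r_i+r_j)·cross = 30.5·-90.0000 = -2745.0000
edge 3: (20,0)→(19,16)  cross = 20·16 − 19·0 = 320.0000; (r_i+r_j)·cross = 39·320.0000 = 12480.0000
edge 4: (19,16)→(13.5,28)  cross = 19·28 − 13.5·16 = 316.0000; (r_i+r_j)·cross = 32.5·316.0000 = 10270.0000
edge 5: (13.5,28)→(4.5,35)  cross = 13.5·35 − 4.5·28 = 346.5000; (r_i+r_j)·cross = 18·346.5000 = 6237.0000
Σcross = 665.0000 → A = |Σcross|/2 = 332.5000 mm²
Σ(r_i+r_j)·cross = 23428.2500 → first moment M = |Σ|/6 = 3904.7083
R_c = M/A = 3904.7083/332.5000 = 11.7435 mm
θ = 41° = 0.715585 rad
V = θ·R_c·A = 0.715585·11.7435·332.5000 = 2794.151 mm³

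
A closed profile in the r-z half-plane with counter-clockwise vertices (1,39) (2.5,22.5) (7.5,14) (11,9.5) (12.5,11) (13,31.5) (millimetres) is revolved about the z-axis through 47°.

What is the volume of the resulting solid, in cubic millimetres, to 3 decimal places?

Profile (r,z), 6 vertices: (1,39) (2.5,22.5) (7.5,14) (11,9.5) (12.5,11) (13,31.5)
edge 0: (1,39)→(2.5,22.5)  cross = 1·22.5 − 2.5·39 = -75.0000; (r_i+r_j)·cross = 3.5·-75.0000 = -262.5000
edge 1: (2.5,22.5)→(7.5,14)  cross = 2.5·14 − 7.5·22.5 = -133.7500; (r_i+r_j)·cross = 10·-133.7500 = -1337.5000
edge 2: (7.5,14)→(11,9.5)  cross = 7.5·9.5 − 11·14 = -82.7500; (r_i+r_j)·cross = 18.5·-82.7500 = -1530.8750
edge 3: (11,9.5)→(12.5,11)  cross = 11·11 − 12.5·9.5 = 2.2500; (r_i+r_j)·cross = 23.5·2.2500 = 52.8750
edge 4: (12.5,11)→(13,31.5)  cross = 12.5·31.5 − 13·11 = 250.7500; (r_i+r_j)·cross = 25.5·250.7500 = 6394.1250
edge 5: (13,31.5)→(1,39)  cross = 13·39 − 1·31.5 = 475.5000; (r_i+r_j)·cross = 14·475.5000 = 6657.0000
Σcross = 437.0000 → A = |Σcross|/2 = 218.5000 mm²
Σ(r_i+r_j)·cross = 9973.1250 → first moment M = |Σ|/6 = 1662.1875
R_c = M/A = 1662.1875/218.5000 = 7.6073 mm
θ = 47° = 0.820305 rad
V = θ·R_c·A = 0.820305·7.6073·218.5000 = 1363.500 mm³

Volume = 1363.500 mm³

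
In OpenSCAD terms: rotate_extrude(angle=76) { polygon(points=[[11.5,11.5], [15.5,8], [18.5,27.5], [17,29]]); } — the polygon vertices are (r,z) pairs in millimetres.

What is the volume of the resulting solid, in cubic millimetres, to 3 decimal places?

Volume = 1248.687 mm³

Profile (r,z), 4 vertices: (11.5,11.5) (15.5,8) (18.5,27.5) (17,29)
edge 0: (11.5,11.5)→(15.5,8)  cross = 11.5·8 − 15.5·11.5 = -86.2500; (r_i+r_j)·cross = 27·-86.2500 = -2328.7500
edge 1: (15.5,8)→(18.5,27.5)  cross = 15.5·27.5 − 18.5·8 = 278.2500; (r_i+r_j)·cross = 34·278.2500 = 9460.5000
edge 2: (18.5,27.5)→(17,29)  cross = 18.5·29 − 17·27.5 = 69.0000; (r_i+r_j)·cross = 35.5·69.0000 = 2449.5000
edge 3: (17,29)→(11.5,11.5)  cross = 17·11.5 − 11.5·29 = -138.0000; (r_i+r_j)·cross = 28.5·-138.0000 = -3933.0000
Σcross = 123.0000 → A = |Σcross|/2 = 61.5000 mm²
Σ(r_i+r_j)·cross = 5648.2500 → first moment M = |Σ|/6 = 941.3750
R_c = M/A = 941.3750/61.5000 = 15.3069 mm
θ = 76° = 1.326450 rad
V = θ·R_c·A = 1.326450·15.3069·61.5000 = 1248.687 mm³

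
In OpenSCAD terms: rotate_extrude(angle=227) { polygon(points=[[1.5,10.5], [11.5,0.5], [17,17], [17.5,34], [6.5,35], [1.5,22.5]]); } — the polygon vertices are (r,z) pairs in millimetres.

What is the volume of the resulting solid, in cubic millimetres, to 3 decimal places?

Profile (r,z), 6 vertices: (1.5,10.5) (11.5,0.5) (17,17) (17.5,34) (6.5,35) (1.5,22.5)
edge 0: (1.5,10.5)→(11.5,0.5)  cross = 1.5·0.5 − 11.5·10.5 = -120.0000; (r_i+r_j)·cross = 13·-120.0000 = -1560.0000
edge 1: (11.5,0.5)→(17,17)  cross = 11.5·17 − 17·0.5 = 187.0000; (r_i+r_j)·cross = 28.5·187.0000 = 5329.5000
edge 2: (17,17)→(17.5,34)  cross = 17·34 − 17.5·17 = 280.5000; (r_i+r_j)·cross = 34.5·280.5000 = 9677.2500
edge 3: (17.5,34)→(6.5,35)  cross = 17.5·35 − 6.5·34 = 391.5000; (r_i+r_j)·cross = 24·391.5000 = 9396.0000
edge 4: (6.5,35)→(1.5,22.5)  cross = 6.5·22.5 − 1.5·35 = 93.7500; (r_i+r_j)·cross = 8·93.7500 = 750.0000
edge 5: (1.5,22.5)→(1.5,10.5)  cross = 1.5·10.5 − 1.5·22.5 = -18.0000; (r_i+r_j)·cross = 3·-18.0000 = -54.0000
Σcross = 814.7500 → A = |Σcross|/2 = 407.3750 mm²
Σ(r_i+r_j)·cross = 23538.7500 → first moment M = |Σ|/6 = 3923.1250
R_c = M/A = 3923.1250/407.3750 = 9.6303 mm
θ = 227° = 3.961897 rad
V = θ·R_c·A = 3.961897·9.6303·407.3750 = 15543.019 mm³

Volume = 15543.019 mm³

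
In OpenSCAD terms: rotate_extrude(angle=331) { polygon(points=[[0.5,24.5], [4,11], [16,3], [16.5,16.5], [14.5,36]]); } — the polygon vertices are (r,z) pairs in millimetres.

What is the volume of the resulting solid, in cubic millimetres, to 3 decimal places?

Profile (r,z), 5 vertices: (0.5,24.5) (4,11) (16,3) (16.5,16.5) (14.5,36)
edge 0: (0.5,24.5)→(4,11)  cross = 0.5·11 − 4·24.5 = -92.5000; (r_i+r_j)·cross = 4.5·-92.5000 = -416.2500
edge 1: (4,11)→(16,3)  cross = 4·3 − 16·11 = -164.0000; (r_i+r_j)·cross = 20·-164.0000 = -3280.0000
edge 2: (16,3)→(16.5,16.5)  cross = 16·16.5 − 16.5·3 = 214.5000; (r_i+r_j)·cross = 32.5·214.5000 = 6971.2500
edge 3: (16.5,16.5)→(14.5,36)  cross = 16.5·36 − 14.5·16.5 = 354.7500; (r_i+r_j)·cross = 31·354.7500 = 10997.2500
edge 4: (14.5,36)→(0.5,24.5)  cross = 14.5·24.5 − 0.5·36 = 337.2500; (r_i+r_j)·cross = 15·337.2500 = 5058.7500
Σcross = 650.0000 → A = |Σcross|/2 = 325.0000 mm²
Σ(r_i+r_j)·cross = 19331.0000 → first moment M = |Σ|/6 = 3221.8333
R_c = M/A = 3221.8333/325.0000 = 9.9133 mm
θ = 331° = 5.777040 rad
V = θ·R_c·A = 5.777040·9.9133·325.0000 = 18612.659 mm³

Volume = 18612.659 mm³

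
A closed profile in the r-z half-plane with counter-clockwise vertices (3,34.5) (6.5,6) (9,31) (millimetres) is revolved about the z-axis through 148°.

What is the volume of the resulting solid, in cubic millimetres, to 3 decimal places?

Profile (r,z), 3 vertices: (3,34.5) (6.5,6) (9,31)
edge 0: (3,34.5)→(6.5,6)  cross = 3·6 − 6.5·34.5 = -206.2500; (r_i+r_j)·cross = 9.5·-206.2500 = -1959.3750
edge 1: (6.5,6)→(9,31)  cross = 6.5·31 − 9·6 = 147.5000; (r_i+r_j)·cross = 15.5·147.5000 = 2286.2500
edge 2: (9,31)→(3,34.5)  cross = 9·34.5 − 3·31 = 217.5000; (r_i+r_j)·cross = 12·217.5000 = 2610.0000
Σcross = 158.7500 → A = |Σcross|/2 = 79.3750 mm²
Σ(r_i+r_j)·cross = 2936.8750 → first moment M = |Σ|/6 = 489.4792
R_c = M/A = 489.4792/79.3750 = 6.1667 mm
θ = 148° = 2.583087 rad
V = θ·R_c·A = 2.583087·6.1667·79.3750 = 1264.367 mm³

Volume = 1264.367 mm³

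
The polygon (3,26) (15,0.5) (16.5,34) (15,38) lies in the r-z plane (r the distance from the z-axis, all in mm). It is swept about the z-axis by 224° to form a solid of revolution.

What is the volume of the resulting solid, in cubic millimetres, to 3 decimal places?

Profile (r,z), 4 vertices: (3,26) (15,0.5) (16.5,34) (15,38)
edge 0: (3,26)→(15,0.5)  cross = 3·0.5 − 15·26 = -388.5000; (r_i+r_j)·cross = 18·-388.5000 = -6993.0000
edge 1: (15,0.5)→(16.5,34)  cross = 15·34 − 16.5·0.5 = 501.7500; (r_i+r_j)·cross = 31.5·501.7500 = 15805.1250
edge 2: (16.5,34)→(15,38)  cross = 16.5·38 − 15·34 = 117.0000; (r_i+r_j)·cross = 31.5·117.0000 = 3685.5000
edge 3: (15,38)→(3,26)  cross = 15·26 − 3·38 = 276.0000; (r_i+r_j)·cross = 18·276.0000 = 4968.0000
Σcross = 506.2500 → A = |Σcross|/2 = 253.1250 mm²
Σ(r_i+r_j)·cross = 17465.6250 → first moment M = |Σ|/6 = 2910.9375
R_c = M/A = 2910.9375/253.1250 = 11.5000 mm
θ = 224° = 3.909538 rad
V = θ·R_c·A = 3.909538·11.5000·253.1250 = 11380.419 mm³

Volume = 11380.419 mm³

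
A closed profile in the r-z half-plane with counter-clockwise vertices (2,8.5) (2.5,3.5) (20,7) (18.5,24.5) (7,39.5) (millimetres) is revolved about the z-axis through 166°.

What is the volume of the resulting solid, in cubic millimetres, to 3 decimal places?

Profile (r,z), 5 vertices: (2,8.5) (2.5,3.5) (20,7) (18.5,24.5) (7,39.5)
edge 0: (2,8.5)→(2.5,3.5)  cross = 2·3.5 − 2.5·8.5 = -14.2500; (r_i+r_j)·cross = 4.5·-14.2500 = -64.1250
edge 1: (2.5,3.5)→(20,7)  cross = 2.5·7 − 20·3.5 = -52.5000; (r_i+r_j)·cross = 22.5·-52.5000 = -1181.2500
edge 2: (20,7)→(18.5,24.5)  cross = 20·24.5 − 18.5·7 = 360.5000; (r_i+r_j)·cross = 38.5·360.5000 = 13879.2500
edge 3: (18.5,24.5)→(7,39.5)  cross = 18.5·39.5 − 7·24.5 = 559.2500; (r_i+r_j)·cross = 25.5·559.2500 = 14260.8750
edge 4: (7,39.5)→(2,8.5)  cross = 7·8.5 − 2·39.5 = -19.5000; (r_i+r_j)·cross = 9·-19.5000 = -175.5000
Σcross = 833.5000 → A = |Σcross|/2 = 416.7500 mm²
Σ(r_i+r_j)·cross = 26719.2500 → first moment M = |Σ|/6 = 4453.2083
R_c = M/A = 4453.2083/416.7500 = 10.6856 mm
θ = 166° = 2.897247 rad
V = θ·R_c·A = 2.897247·10.6856·416.7500 = 12902.043 mm³

Volume = 12902.043 mm³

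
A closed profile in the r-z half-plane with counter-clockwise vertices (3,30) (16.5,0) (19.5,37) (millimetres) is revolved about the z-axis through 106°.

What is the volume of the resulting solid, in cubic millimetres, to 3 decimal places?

Profile (r,z), 3 vertices: (3,30) (16.5,0) (19.5,37)
edge 0: (3,30)→(16.5,0)  cross = 3·0 − 16.5·30 = -495.0000; (r_i+r_j)·cross = 19.5·-495.0000 = -9652.5000
edge 1: (16.5,0)→(19.5,37)  cross = 16.5·37 − 19.5·0 = 610.5000; (r_i+r_j)·cross = 36·610.5000 = 21978.0000
edge 2: (19.5,37)→(3,30)  cross = 19.5·30 − 3·37 = 474.0000; (r_i+r_j)·cross = 22.5·474.0000 = 10665.0000
Σcross = 589.5000 → A = |Σcross|/2 = 294.7500 mm²
Σ(r_i+r_j)·cross = 22990.5000 → first moment M = |Σ|/6 = 3831.7500
R_c = M/A = 3831.7500/294.7500 = 13.0000 mm
θ = 106° = 1.850049 rad
V = θ·R_c·A = 1.850049·13.0000·294.7500 = 7088.925 mm³

Volume = 7088.925 mm³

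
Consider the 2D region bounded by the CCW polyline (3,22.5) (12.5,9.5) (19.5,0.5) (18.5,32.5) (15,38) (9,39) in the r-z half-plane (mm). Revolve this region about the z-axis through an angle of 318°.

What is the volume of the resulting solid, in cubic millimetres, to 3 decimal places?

Volume = 26051.118 mm³

Profile (r,z), 6 vertices: (3,22.5) (12.5,9.5) (19.5,0.5) (18.5,32.5) (15,38) (9,39)
edge 0: (3,22.5)→(12.5,9.5)  cross = 3·9.5 − 12.5·22.5 = -252.7500; (r_i+r_j)·cross = 15.5·-252.7500 = -3917.6250
edge 1: (12.5,9.5)→(19.5,0.5)  cross = 12.5·0.5 − 19.5·9.5 = -179.0000; (r_i+r_j)·cross = 32·-179.0000 = -5728.0000
edge 2: (19.5,0.5)→(18.5,32.5)  cross = 19.5·32.5 − 18.5·0.5 = 624.5000; (r_i+r_j)·cross = 38·624.5000 = 23731.0000
edge 3: (18.5,32.5)→(15,38)  cross = 18.5·38 − 15·32.5 = 215.5000; (r_i+r_j)·cross = 33.5·215.5000 = 7219.2500
edge 4: (15,38)→(9,39)  cross = 15·39 − 9·38 = 243.0000; (r_i+r_j)·cross = 24·243.0000 = 5832.0000
edge 5: (9,39)→(3,22.5)  cross = 9·22.5 − 3·39 = 85.5000; (r_i+r_j)·cross = 12·85.5000 = 1026.0000
Σcross = 736.7500 → A = |Σcross|/2 = 368.3750 mm²
Σ(r_i+r_j)·cross = 28162.6250 → first moment M = |Σ|/6 = 4693.7708
R_c = M/A = 4693.7708/368.3750 = 12.7418 mm
θ = 318° = 5.550147 rad
V = θ·R_c·A = 5.550147·12.7418·368.3750 = 26051.118 mm³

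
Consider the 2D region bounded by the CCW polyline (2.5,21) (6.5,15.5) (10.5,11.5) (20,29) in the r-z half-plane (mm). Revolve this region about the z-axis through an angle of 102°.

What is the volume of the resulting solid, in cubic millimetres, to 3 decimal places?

Profile (r,z), 4 vertices: (2.5,21) (6.5,15.5) (10.5,11.5) (20,29)
edge 0: (2.5,21)→(6.5,15.5)  cross = 2.5·15.5 − 6.5·21 = -97.7500; (r_i+r_j)·cross = 9·-97.7500 = -879.7500
edge 1: (6.5,15.5)→(10.5,11.5)  cross = 6.5·11.5 − 10.5·15.5 = -88.0000; (r_i+r_j)·cross = 17·-88.0000 = -1496.0000
edge 2: (10.5,11.5)→(20,29)  cross = 10.5·29 − 20·11.5 = 74.5000; (r_i+r_j)·cross = 30.5·74.5000 = 2272.2500
edge 3: (20,29)→(2.5,21)  cross = 20·21 − 2.5·29 = 347.5000; (r_i+r_j)·cross = 22.5·347.5000 = 7818.7500
Σcross = 236.2500 → A = |Σcross|/2 = 118.1250 mm²
Σ(r_i+r_j)·cross = 7715.2500 → first moment M = |Σ|/6 = 1285.8750
R_c = M/A = 1285.8750/118.1250 = 10.8857 mm
θ = 102° = 1.780236 rad
V = θ·R_c·A = 1.780236·10.8857·118.1250 = 2289.161 mm³

Volume = 2289.161 mm³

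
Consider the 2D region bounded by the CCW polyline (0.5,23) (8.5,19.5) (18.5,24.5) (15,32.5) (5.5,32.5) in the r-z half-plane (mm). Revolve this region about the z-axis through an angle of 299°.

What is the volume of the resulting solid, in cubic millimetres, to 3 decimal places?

Volume = 7855.851 mm³

Profile (r,z), 5 vertices: (0.5,23) (8.5,19.5) (18.5,24.5) (15,32.5) (5.5,32.5)
edge 0: (0.5,23)→(8.5,19.5)  cross = 0.5·19.5 − 8.5·23 = -185.7500; (r_i+r_j)·cross = 9·-185.7500 = -1671.7500
edge 1: (8.5,19.5)→(18.5,24.5)  cross = 8.5·24.5 − 18.5·19.5 = -152.5000; (r_i+r_j)·cross = 27·-152.5000 = -4117.5000
edge 2: (18.5,24.5)→(15,32.5)  cross = 18.5·32.5 − 15·24.5 = 233.7500; (r_i+r_j)·cross = 33.5·233.7500 = 7830.6250
edge 3: (15,32.5)→(5.5,32.5)  cross = 15·32.5 − 5.5·32.5 = 308.7500; (r_i+r_j)·cross = 20.5·308.7500 = 6329.3750
edge 4: (5.5,32.5)→(0.5,23)  cross = 5.5·23 − 0.5·32.5 = 110.2500; (r_i+r_j)·cross = 6·110.2500 = 661.5000
Σcross = 314.5000 → A = |Σcross|/2 = 157.2500 mm²
Σ(r_i+r_j)·cross = 9032.2500 → first moment M = |Σ|/6 = 1505.3750
R_c = M/A = 1505.3750/157.2500 = 9.5731 mm
θ = 299° = 5.218534 rad
V = θ·R_c·A = 5.218534·9.5731·157.2500 = 7855.851 mm³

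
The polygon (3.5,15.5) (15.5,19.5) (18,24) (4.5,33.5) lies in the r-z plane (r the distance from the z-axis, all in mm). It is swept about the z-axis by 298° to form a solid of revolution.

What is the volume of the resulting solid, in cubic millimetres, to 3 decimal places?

Volume = 7102.076 mm³

Profile (r,z), 4 vertices: (3.5,15.5) (15.5,19.5) (18,24) (4.5,33.5)
edge 0: (3.5,15.5)→(15.5,19.5)  cross = 3.5·19.5 − 15.5·15.5 = -172.0000; (r_i+r_j)·cross = 19·-172.0000 = -3268.0000
edge 1: (15.5,19.5)→(18,24)  cross = 15.5·24 − 18·19.5 = 21.0000; (r_i+r_j)·cross = 33.5·21.0000 = 703.5000
edge 2: (18,24)→(4.5,33.5)  cross = 18·33.5 − 4.5·24 = 495.0000; (r_i+r_j)·cross = 22.5·495.0000 = 11137.5000
edge 3: (4.5,33.5)→(3.5,15.5)  cross = 4.5·15.5 − 3.5·33.5 = -47.5000; (r_i+r_j)·cross = 8·-47.5000 = -380.0000
Σcross = 296.5000 → A = |Σcross|/2 = 148.2500 mm²
Σ(r_i+r_j)·cross = 8193.0000 → first moment M = |Σ|/6 = 1365.5000
R_c = M/A = 1365.5000/148.2500 = 9.2108 mm
θ = 298° = 5.201081 rad
V = θ·R_c·A = 5.201081·9.2108·148.2500 = 7102.076 mm³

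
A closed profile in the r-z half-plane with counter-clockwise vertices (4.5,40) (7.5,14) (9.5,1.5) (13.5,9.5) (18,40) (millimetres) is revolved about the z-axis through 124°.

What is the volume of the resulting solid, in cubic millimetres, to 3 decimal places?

Volume = 7383.467 mm³

Profile (r,z), 5 vertices: (4.5,40) (7.5,14) (9.5,1.5) (13.5,9.5) (18,40)
edge 0: (4.5,40)→(7.5,14)  cross = 4.5·14 − 7.5·40 = -237.0000; (r_i+r_j)·cross = 12·-237.0000 = -2844.0000
edge 1: (7.5,14)→(9.5,1.5)  cross = 7.5·1.5 − 9.5·14 = -121.7500; (r_i+r_j)·cross = 17·-121.7500 = -2069.7500
edge 2: (9.5,1.5)→(13.5,9.5)  cross = 9.5·9.5 − 13.5·1.5 = 70.0000; (r_i+r_j)·cross = 23·70.0000 = 1610.0000
edge 3: (13.5,9.5)→(18,40)  cross = 13.5·40 − 18·9.5 = 369.0000; (r_i+r_j)·cross = 31.5·369.0000 = 11623.5000
edge 4: (18,40)→(4.5,40)  cross = 18·40 − 4.5·40 = 540.0000; (r_i+r_j)·cross = 22.5·540.0000 = 12150.0000
Σcross = 620.2500 → A = |Σcross|/2 = 310.1250 mm²
Σ(r_i+r_j)·cross = 20469.7500 → first moment M = |Σ|/6 = 3411.6250
R_c = M/A = 3411.6250/310.1250 = 11.0008 mm
θ = 124° = 2.164208 rad
V = θ·R_c·A = 2.164208·11.0008·310.1250 = 7383.467 mm³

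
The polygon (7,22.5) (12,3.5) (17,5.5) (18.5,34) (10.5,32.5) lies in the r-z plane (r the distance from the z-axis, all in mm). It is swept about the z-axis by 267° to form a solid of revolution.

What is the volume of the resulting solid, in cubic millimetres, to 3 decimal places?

Volume = 15274.993 mm³

Profile (r,z), 5 vertices: (7,22.5) (12,3.5) (17,5.5) (18.5,34) (10.5,32.5)
edge 0: (7,22.5)→(12,3.5)  cross = 7·3.5 − 12·22.5 = -245.5000; (r_i+r_j)·cross = 19·-245.5000 = -4664.5000
edge 1: (12,3.5)→(17,5.5)  cross = 12·5.5 − 17·3.5 = 6.5000; (r_i+r_j)·cross = 29·6.5000 = 188.5000
edge 2: (17,5.5)→(18.5,34)  cross = 17·34 − 18.5·5.5 = 476.2500; (r_i+r_j)·cross = 35.5·476.2500 = 16906.8750
edge 3: (18.5,34)→(10.5,32.5)  cross = 18.5·32.5 − 10.5·34 = 244.2500; (r_i+r_j)·cross = 29·244.2500 = 7083.2500
edge 4: (10.5,32.5)→(7,22.5)  cross = 10.5·22.5 − 7·32.5 = 8.7500; (r_i+r_j)·cross = 17.5·8.7500 = 153.1250
Σcross = 490.2500 → A = |Σcross|/2 = 245.1250 mm²
Σ(r_i+r_j)·cross = 19667.2500 → first moment M = |Σ|/6 = 3277.8750
R_c = M/A = 3277.8750/245.1250 = 13.3723 mm
θ = 267° = 4.660029 rad
V = θ·R_c·A = 4.660029·13.3723·245.1250 = 15274.993 mm³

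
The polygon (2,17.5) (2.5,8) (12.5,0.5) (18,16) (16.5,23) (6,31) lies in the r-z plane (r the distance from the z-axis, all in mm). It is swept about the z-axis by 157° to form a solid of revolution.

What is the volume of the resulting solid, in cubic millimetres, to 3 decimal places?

Profile (r,z), 6 vertices: (2,17.5) (2.5,8) (12.5,0.5) (18,16) (16.5,23) (6,31)
edge 0: (2,17.5)→(2.5,8)  cross = 2·8 − 2.5·17.5 = -27.7500; (r_i+r_j)·cross = 4.5·-27.7500 = -124.8750
edge 1: (2.5,8)→(12.5,0.5)  cross = 2.5·0.5 − 12.5·8 = -98.7500; (r_i+r_j)·cross = 15·-98.7500 = -1481.2500
edge 2: (12.5,0.5)→(18,16)  cross = 12.5·16 − 18·0.5 = 191.0000; (r_i+r_j)·cross = 30.5·191.0000 = 5825.5000
edge 3: (18,16)→(16.5,23)  cross = 18·23 − 16.5·16 = 150.0000; (r_i+r_j)·cross = 34.5·150.0000 = 5175.0000
edge 4: (16.5,23)→(6,31)  cross = 16.5·31 − 6·23 = 373.5000; (r_i+r_j)·cross = 22.5·373.5000 = 8403.7500
edge 5: (6,31)→(2,17.5)  cross = 6·17.5 − 2·31 = 43.0000; (r_i+r_j)·cross = 8·43.0000 = 344.0000
Σcross = 631.0000 → A = |Σcross|/2 = 315.5000 mm²
Σ(r_i+r_j)·cross = 18142.1250 → first moment M = |Σ|/6 = 3023.6875
R_c = M/A = 3023.6875/315.5000 = 9.5838 mm
θ = 157° = 2.740167 rad
V = θ·R_c·A = 2.740167·9.5838·315.5000 = 8285.408 mm³

Volume = 8285.408 mm³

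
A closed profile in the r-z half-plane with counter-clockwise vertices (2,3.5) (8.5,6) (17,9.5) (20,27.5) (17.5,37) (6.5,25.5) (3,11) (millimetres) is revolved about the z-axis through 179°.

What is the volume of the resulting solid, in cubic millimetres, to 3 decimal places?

Volume = 12535.804 mm³

Profile (r,z), 7 vertices: (2,3.5) (8.5,6) (17,9.5) (20,27.5) (17.5,37) (6.5,25.5) (3,11)
edge 0: (2,3.5)→(8.5,6)  cross = 2·6 − 8.5·3.5 = -17.7500; (r_i+r_j)·cross = 10.5·-17.7500 = -186.3750
edge 1: (8.5,6)→(17,9.5)  cross = 8.5·9.5 − 17·6 = -21.2500; (r_i+r_j)·cross = 25.5·-21.2500 = -541.8750
edge 2: (17,9.5)→(20,27.5)  cross = 17·27.5 − 20·9.5 = 277.5000; (r_i+r_j)·cross = 37·277.5000 = 10267.5000
edge 3: (20,27.5)→(17.5,37)  cross = 20·37 − 17.5·27.5 = 258.7500; (r_i+r_j)·cross = 37.5·258.7500 = 9703.1250
edge 4: (17.5,37)→(6.5,25.5)  cross = 17.5·25.5 − 6.5·37 = 205.7500; (r_i+r_j)·cross = 24·205.7500 = 4938.0000
edge 5: (6.5,25.5)→(3,11)  cross = 6.5·11 − 3·25.5 = -5.0000; (r_i+r_j)·cross = 9.5·-5.0000 = -47.5000
edge 6: (3,11)→(2,3.5)  cross = 3·3.5 − 2·11 = -11.5000; (r_i+r_j)·cross = 5·-11.5000 = -57.5000
Σcross = 686.5000 → A = |Σcross|/2 = 343.2500 mm²
Σ(r_i+r_j)·cross = 24075.3750 → first moment M = |Σ|/6 = 4012.5625
R_c = M/A = 4012.5625/343.2500 = 11.6899 mm
θ = 179° = 3.124139 rad
V = θ·R_c·A = 3.124139·11.6899·343.2500 = 12535.804 mm³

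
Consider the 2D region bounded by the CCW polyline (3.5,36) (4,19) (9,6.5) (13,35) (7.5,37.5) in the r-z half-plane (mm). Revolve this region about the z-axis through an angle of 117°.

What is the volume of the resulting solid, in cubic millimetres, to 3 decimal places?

Profile (r,z), 5 vertices: (3.5,36) (4,19) (9,6.5) (13,35) (7.5,37.5)
edge 0: (3.5,36)→(4,19)  cross = 3.5·19 − 4·36 = -77.5000; (r_i+r_j)·cross = 7.5·-77.5000 = -581.2500
edge 1: (4,19)→(9,6.5)  cross = 4·6.5 − 9·19 = -145.0000; (r_i+r_j)·cross = 13·-145.0000 = -1885.0000
edge 2: (9,6.5)→(13,35)  cross = 9·35 − 13·6.5 = 230.5000; (r_i+r_j)·cross = 22·230.5000 = 5071.0000
edge 3: (13,35)→(7.5,37.5)  cross = 13·37.5 − 7.5·35 = 225.0000; (r_i+r_j)·cross = 20.5·225.0000 = 4612.5000
edge 4: (7.5,37.5)→(3.5,36)  cross = 7.5·36 − 3.5·37.5 = 138.7500; (r_i+r_j)·cross = 11·138.7500 = 1526.2500
Σcross = 371.7500 → A = |Σcross|/2 = 185.8750 mm²
Σ(r_i+r_j)·cross = 8743.5000 → first moment M = |Σ|/6 = 1457.2500
R_c = M/A = 1457.2500/185.8750 = 7.8399 mm
θ = 117° = 2.042035 rad
V = θ·R_c·A = 2.042035·7.8399·185.8750 = 2975.756 mm³

Volume = 2975.756 mm³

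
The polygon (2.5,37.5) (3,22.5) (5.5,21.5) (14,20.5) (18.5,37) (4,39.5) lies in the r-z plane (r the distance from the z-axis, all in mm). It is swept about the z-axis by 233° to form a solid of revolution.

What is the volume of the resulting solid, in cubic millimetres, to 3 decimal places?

Profile (r,z), 6 vertices: (2.5,37.5) (3,22.5) (5.5,21.5) (14,20.5) (18.5,37) (4,39.5)
edge 0: (2.5,37.5)→(3,22.5)  cross = 2.5·22.5 − 3·37.5 = -56.2500; (r_i+r_j)·cross = 5.5·-56.2500 = -309.3750
edge 1: (3,22.5)→(5.5,21.5)  cross = 3·21.5 − 5.5·22.5 = -59.2500; (r_i+r_j)·cross = 8.5·-59.2500 = -503.6250
edge 2: (5.5,21.5)→(14,20.5)  cross = 5.5·20.5 − 14·21.5 = -188.2500; (r_i+r_j)·cross = 19.5·-188.2500 = -3670.8750
edge 3: (14,20.5)→(18.5,37)  cross = 14·37 − 18.5·20.5 = 138.7500; (r_i+r_j)·cross = 32.5·138.7500 = 4509.3750
edge 4: (18.5,37)→(4,39.5)  cross = 18.5·39.5 − 4·37 = 582.7500; (r_i+r_j)·cross = 22.5·582.7500 = 13111.8750
edge 5: (4,39.5)→(2.5,37.5)  cross = 4·37.5 − 2.5·39.5 = 51.2500; (r_i+r_j)·cross = 6.5·51.2500 = 333.1250
Σcross = 469.0000 → A = |Σcross|/2 = 234.5000 mm²
Σ(r_i+r_j)·cross = 13470.5000 → first moment M = |Σ|/6 = 2245.0833
R_c = M/A = 2245.0833/234.5000 = 9.5739 mm
θ = 233° = 4.066617 rad
V = θ·R_c·A = 4.066617·9.5739·234.5000 = 9129.894 mm³

Volume = 9129.894 mm³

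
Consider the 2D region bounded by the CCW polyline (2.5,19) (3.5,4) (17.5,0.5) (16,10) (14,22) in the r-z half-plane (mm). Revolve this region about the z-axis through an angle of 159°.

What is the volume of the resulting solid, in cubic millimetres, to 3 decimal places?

Volume = 6319.652 mm³

Profile (r,z), 5 vertices: (2.5,19) (3.5,4) (17.5,0.5) (16,10) (14,22)
edge 0: (2.5,19)→(3.5,4)  cross = 2.5·4 − 3.5·19 = -56.5000; (r_i+r_j)·cross = 6·-56.5000 = -339.0000
edge 1: (3.5,4)→(17.5,0.5)  cross = 3.5·0.5 − 17.5·4 = -68.2500; (r_i+r_j)·cross = 21·-68.2500 = -1433.2500
edge 2: (17.5,0.5)→(16,10)  cross = 17.5·10 − 16·0.5 = 167.0000; (r_i+r_j)·cross = 33.5·167.0000 = 5594.5000
edge 3: (16,10)→(14,22)  cross = 16·22 − 14·10 = 212.0000; (r_i+r_j)·cross = 30·212.0000 = 6360.0000
edge 4: (14,22)→(2.5,19)  cross = 14·19 − 2.5·22 = 211.0000; (r_i+r_j)·cross = 16.5·211.0000 = 3481.5000
Σcross = 465.2500 → A = |Σcross|/2 = 232.6250 mm²
Σ(r_i+r_j)·cross = 13663.7500 → first moment M = |Σ|/6 = 2277.2917
R_c = M/A = 2277.2917/232.6250 = 9.7895 mm
θ = 159° = 2.775074 rad
V = θ·R_c·A = 2.775074·9.7895·232.6250 = 6319.652 mm³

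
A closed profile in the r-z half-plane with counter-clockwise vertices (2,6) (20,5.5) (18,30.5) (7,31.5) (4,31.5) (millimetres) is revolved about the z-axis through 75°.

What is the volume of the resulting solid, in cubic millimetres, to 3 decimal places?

Profile (r,z), 5 vertices: (2,6) (20,5.5) (18,30.5) (7,31.5) (4,31.5)
edge 0: (2,6)→(20,5.5)  cross = 2·5.5 − 20·6 = -109.0000; (r_i+r_j)·cross = 22·-109.0000 = -2398.0000
edge 1: (20,5.5)→(18,30.5)  cross = 20·30.5 − 18·5.5 = 511.0000; (r_i+r_j)·cross = 38·511.0000 = 19418.0000
edge 2: (18,30.5)→(7,31.5)  cross = 18·31.5 − 7·30.5 = 353.5000; (r_i+r_j)·cross = 25·353.5000 = 8837.5000
edge 3: (7,31.5)→(4,31.5)  cross = 7·31.5 − 4·31.5 = 94.5000; (r_i+r_j)·cross = 11·94.5000 = 1039.5000
edge 4: (4,31.5)→(2,6)  cross = 4·6 − 2·31.5 = -39.0000; (r_i+r_j)·cross = 6·-39.0000 = -234.0000
Σcross = 811.0000 → A = |Σcross|/2 = 405.5000 mm²
Σ(r_i+r_j)·cross = 26663.0000 → first moment M = |Σ|/6 = 4443.8333
R_c = M/A = 4443.8333/405.5000 = 10.9589 mm
θ = 75° = 1.308997 rad
V = θ·R_c·A = 1.308997·10.9589·405.5000 = 5816.964 mm³

Volume = 5816.964 mm³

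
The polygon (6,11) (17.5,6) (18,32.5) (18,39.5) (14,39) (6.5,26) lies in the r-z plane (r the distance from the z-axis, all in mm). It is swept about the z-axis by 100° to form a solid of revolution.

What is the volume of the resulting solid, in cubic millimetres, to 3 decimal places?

Profile (r,z), 6 vertices: (6,11) (17.5,6) (18,32.5) (18,39.5) (14,39) (6.5,26)
edge 0: (6,11)→(17.5,6)  cross = 6·6 − 17.5·11 = -156.5000; (r_i+r_j)·cross = 23.5·-156.5000 = -3677.7500
edge 1: (17.5,6)→(18,32.5)  cross = 17.5·32.5 − 18·6 = 460.7500; (r_i+r_j)·cross = 35.5·460.7500 = 16356.6250
edge 2: (18,32.5)→(18,39.5)  cross = 18·39.5 − 18·32.5 = 126.0000; (r_i+r_j)·cross = 36·126.0000 = 4536.0000
edge 3: (18,39.5)→(14,39)  cross = 18·39 − 14·39.5 = 149.0000; (r_i+r_j)·cross = 32·149.0000 = 4768.0000
edge 4: (14,39)→(6.5,26)  cross = 14·26 − 6.5·39 = 110.5000; (r_i+r_j)·cross = 20.5·110.5000 = 2265.2500
edge 5: (6.5,26)→(6,11)  cross = 6.5·11 − 6·26 = -84.5000; (r_i+r_j)·cross = 12.5·-84.5000 = -1056.2500
Σcross = 605.2500 → A = |Σcross|/2 = 302.6250 mm²
Σ(r_i+r_j)·cross = 23191.8750 → first moment M = |Σ|/6 = 3865.3125
R_c = M/A = 3865.3125/302.6250 = 12.7726 mm
θ = 100° = 1.745329 rad
V = θ·R_c·A = 1.745329·12.7726·302.6250 = 6746.243 mm³

Volume = 6746.243 mm³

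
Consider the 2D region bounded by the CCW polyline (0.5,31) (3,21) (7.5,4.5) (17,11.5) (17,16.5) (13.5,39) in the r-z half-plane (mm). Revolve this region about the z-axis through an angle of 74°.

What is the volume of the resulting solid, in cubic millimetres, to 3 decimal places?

Volume = 4378.710 mm³

Profile (r,z), 6 vertices: (0.5,31) (3,21) (7.5,4.5) (17,11.5) (17,16.5) (13.5,39)
edge 0: (0.5,31)→(3,21)  cross = 0.5·21 − 3·31 = -82.5000; (r_i+r_j)·cross = 3.5·-82.5000 = -288.7500
edge 1: (3,21)→(7.5,4.5)  cross = 3·4.5 − 7.5·21 = -144.0000; (r_i+r_j)·cross = 10.5·-144.0000 = -1512.0000
edge 2: (7.5,4.5)→(17,11.5)  cross = 7.5·11.5 − 17·4.5 = 9.7500; (r_i+r_j)·cross = 24.5·9.7500 = 238.8750
edge 3: (17,11.5)→(17,16.5)  cross = 17·16.5 − 17·11.5 = 85.0000; (r_i+r_j)·cross = 34·85.0000 = 2890.0000
edge 4: (17,16.5)→(13.5,39)  cross = 17·39 − 13.5·16.5 = 440.2500; (r_i+r_j)·cross = 30.5·440.2500 = 13427.6250
edge 5: (13.5,39)→(0.5,31)  cross = 13.5·31 − 0.5·39 = 399.0000; (r_i+r_j)·cross = 14·399.0000 = 5586.0000
Σcross = 707.5000 → A = |Σcross|/2 = 353.7500 mm²
Σ(r_i+r_j)·cross = 20341.7500 → first moment M = |Σ|/6 = 3390.2917
R_c = M/A = 3390.2917/353.7500 = 9.5839 mm
θ = 74° = 1.291544 rad
V = θ·R_c·A = 1.291544·9.5839·353.7500 = 4378.710 mm³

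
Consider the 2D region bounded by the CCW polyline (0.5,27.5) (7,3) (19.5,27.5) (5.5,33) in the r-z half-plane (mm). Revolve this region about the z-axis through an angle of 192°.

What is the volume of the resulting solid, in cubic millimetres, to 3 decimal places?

Volume = 8507.852 mm³

Profile (r,z), 4 vertices: (0.5,27.5) (7,3) (19.5,27.5) (5.5,33)
edge 0: (0.5,27.5)→(7,3)  cross = 0.5·3 − 7·27.5 = -191.0000; (r_i+r_j)·cross = 7.5·-191.0000 = -1432.5000
edge 1: (7,3)→(19.5,27.5)  cross = 7·27.5 − 19.5·3 = 134.0000; (r_i+r_j)·cross = 26.5·134.0000 = 3551.0000
edge 2: (19.5,27.5)→(5.5,33)  cross = 19.5·33 − 5.5·27.5 = 492.2500; (r_i+r_j)·cross = 25·492.2500 = 12306.2500
edge 3: (5.5,33)→(0.5,27.5)  cross = 5.5·27.5 − 0.5·33 = 134.7500; (r_i+r_j)·cross = 6·134.7500 = 808.5000
Σcross = 570.0000 → A = |Σcross|/2 = 285.0000 mm²
Σ(r_i+r_j)·cross = 15233.2500 → first moment M = |Σ|/6 = 2538.8750
R_c = M/A = 2538.8750/285.0000 = 8.9083 mm
θ = 192° = 3.351032 rad
V = θ·R_c·A = 3.351032·8.9083·285.0000 = 8507.852 mm³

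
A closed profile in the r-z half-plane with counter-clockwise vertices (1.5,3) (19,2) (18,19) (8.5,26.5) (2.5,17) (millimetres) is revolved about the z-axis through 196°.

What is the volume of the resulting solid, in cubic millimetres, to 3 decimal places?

Volume = 11441.302 mm³

Profile (r,z), 5 vertices: (1.5,3) (19,2) (18,19) (8.5,26.5) (2.5,17)
edge 0: (1.5,3)→(19,2)  cross = 1.5·2 − 19·3 = -54.0000; (r_i+r_j)·cross = 20.5·-54.0000 = -1107.0000
edge 1: (19,2)→(18,19)  cross = 19·19 − 18·2 = 325.0000; (r_i+r_j)·cross = 37·325.0000 = 12025.0000
edge 2: (18,19)→(8.5,26.5)  cross = 18·26.5 − 8.5·19 = 315.5000; (r_i+r_j)·cross = 26.5·315.5000 = 8360.7500
edge 3: (8.5,26.5)→(2.5,17)  cross = 8.5·17 − 2.5·26.5 = 78.2500; (r_i+r_j)·cross = 11·78.2500 = 860.7500
edge 4: (2.5,17)→(1.5,3)  cross = 2.5·3 − 1.5·17 = -18.0000; (r_i+r_j)·cross = 4·-18.0000 = -72.0000
Σcross = 646.7500 → A = |Σcross|/2 = 323.3750 mm²
Σ(r_i+r_j)·cross = 20067.5000 → first moment M = |Σ|/6 = 3344.5833
R_c = M/A = 3344.5833/323.3750 = 10.3427 mm
θ = 196° = 3.420845 rad
V = θ·R_c·A = 3.420845·10.3427·323.3750 = 11441.302 mm³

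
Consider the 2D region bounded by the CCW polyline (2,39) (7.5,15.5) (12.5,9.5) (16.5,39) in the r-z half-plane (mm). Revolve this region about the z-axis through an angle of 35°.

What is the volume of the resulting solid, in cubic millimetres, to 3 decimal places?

Volume = 1539.304 mm³

Profile (r,z), 4 vertices: (2,39) (7.5,15.5) (12.5,9.5) (16.5,39)
edge 0: (2,39)→(7.5,15.5)  cross = 2·15.5 − 7.5·39 = -261.5000; (r_i+r_j)·cross = 9.5·-261.5000 = -2484.2500
edge 1: (7.5,15.5)→(12.5,9.5)  cross = 7.5·9.5 − 12.5·15.5 = -122.5000; (r_i+r_j)·cross = 20·-122.5000 = -2450.0000
edge 2: (12.5,9.5)→(16.5,39)  cross = 12.5·39 − 16.5·9.5 = 330.7500; (r_i+r_j)·cross = 29·330.7500 = 9591.7500
edge 3: (16.5,39)→(2,39)  cross = 16.5·39 − 2·39 = 565.5000; (r_i+r_j)·cross = 18.5·565.5000 = 10461.7500
Σcross = 512.2500 → A = |Σcross|/2 = 256.1250 mm²
Σ(r_i+r_j)·cross = 15119.2500 → first moment M = |Σ|/6 = 2519.8750
R_c = M/A = 2519.8750/256.1250 = 9.8385 mm
θ = 35° = 0.610865 rad
V = θ·R_c·A = 0.610865·9.8385·256.1250 = 1539.304 mm³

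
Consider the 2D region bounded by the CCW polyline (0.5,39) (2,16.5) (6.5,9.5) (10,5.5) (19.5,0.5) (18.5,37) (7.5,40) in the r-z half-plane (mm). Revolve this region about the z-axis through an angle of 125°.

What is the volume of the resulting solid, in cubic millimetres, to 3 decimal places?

Profile (r,z), 7 vertices: (0.5,39) (2,16.5) (6.5,9.5) (10,5.5) (19.5,0.5) (18.5,37) (7.5,40)
edge 0: (0.5,39)→(2,16.5)  cross = 0.5·16.5 − 2·39 = -69.7500; (r_i+r_j)·cross = 2.5·-69.7500 = -174.3750
edge 1: (2,16.5)→(6.5,9.5)  cross = 2·9.5 − 6.5·16.5 = -88.2500; (r_i+r_j)·cross = 8.5·-88.2500 = -750.1250
edge 2: (6.5,9.5)→(10,5.5)  cross = 6.5·5.5 − 10·9.5 = -59.2500; (r_i+r_j)·cross = 16.5·-59.2500 = -977.6250
edge 3: (10,5.5)→(19.5,0.5)  cross = 10·0.5 − 19.5·5.5 = -102.2500; (r_i+r_j)·cross = 29.5·-102.2500 = -3016.3750
edge 4: (19.5,0.5)→(18.5,37)  cross = 19.5·37 − 18.5·0.5 = 712.2500; (r_i+r_j)·cross = 38·712.2500 = 27065.5000
edge 5: (18.5,37)→(7.5,40)  cross = 18.5·40 − 7.5·37 = 462.5000; (r_i+r_j)·cross = 26·462.5000 = 12025.0000
edge 6: (7.5,40)→(0.5,39)  cross = 7.5·39 − 0.5·40 = 272.5000; (r_i+r_j)·cross = 8·272.5000 = 2180.0000
Σcross = 1127.7500 → A = |Σcross|/2 = 563.8750 mm²
Σ(r_i+r_j)·cross = 36352.0000 → first moment M = |Σ|/6 = 6058.6667
R_c = M/A = 6058.6667/563.8750 = 10.7447 mm
θ = 125° = 2.181662 rad
V = θ·R_c·A = 2.181662·10.7447·563.8750 = 13217.960 mm³

Volume = 13217.960 mm³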